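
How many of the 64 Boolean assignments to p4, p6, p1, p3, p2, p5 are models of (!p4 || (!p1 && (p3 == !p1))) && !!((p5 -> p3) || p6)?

36

Initial set: {((!p4 || (!p1 && (p3 == !p1))) && !!((p5 -> p3) || p6))}.
((!p4 || (!p1 && (p3 == !p1))) && !!((p5 -> p3) || p6)): α-rule — add (!p4 || (!p1 && (p3 == !p1))), !!((p5 -> p3) || p6).
!!((p5 -> p3) || p6): drop double negation, giving ((p5 -> p3) || p6).
(!p4 || (!p1 && (p3 == !p1))): β-rule — branch into !p4  //  (!p1 && (p3 == !p1)).
  branch 1 (add !p4):
    ((p5 -> p3) || p6): β-rule — branch into (p5 -> p3)  //  p6.
      branch 1.1 (add (p5 -> p3)):
        (p5 -> p3): β-rule — branch into !p5  //  p3.
          branch 1.1.1 (add !p5):
            ○ open, literals {p4=F, p5=F}.
          branch 1.1.2 (add p3):
            ○ open, literals {p3=T, p4=F}.
      branch 1.2 (add p6):
        ○ open, literals {p4=F, p6=T}.
  branch 2 (add (!p1 && (p3 == !p1))):
    (!p1 && (p3 == !p1)): α-rule — add !p1, (p3 == !p1).
    ((p5 -> p3) || p6): β-rule — branch into (p5 -> p3)  //  p6.
      branch 2.1 (add (p5 -> p3)):
        (p3 == !p1): β-rule — branch into p3, !p1  //  !p3, !!p1.
          branch 2.1.1 (add p3, !p1):
            (p5 -> p3): β-rule — branch into !p5  //  p3.
              branch 2.1.1.1 (add !p5):
                ○ open, literals {p1=F, p3=T, p5=F}.
              branch 2.1.1.2 (add p3):
                ○ open, literals {p1=F, p3=T}.
          branch 2.1.2 (add !p3, !!p1):
            × closes — contains both p1 and !p1.
      branch 2.2 (add p6):
        (p3 == !p1): β-rule — branch into p3, !p1  //  !p3, !!p1.
          branch 2.2.1 (add p3, !p1):
            ○ open, literals {p1=F, p3=T, p6=T}.
          branch 2.2.2 (add !p3, !!p1):
            × closes — contains both p1 and !p1.
2 branches closed, 6 open.
Each open branch fixes some atoms; the unmentioned ones are free. Counting distinct full assignments: branch {p4=F, p5=F} (p6, p1, p3, p2) contributes 16 new; branch {p3=T, p4=F} (p6, p1, p2, p5) contributes 8 new; branch {p4=F, p6=T} (p1, p3, p2, p5) contributes 4 new; branch {p1=F, p3=T, p5=F} (p4, p6, p2) contributes 4 new; branch {p1=F, p3=T} (p4, p6, p2, p5) contributes 4 new; branch {p1=F, p3=T, p6=T} (p4, p2, p5) contributes 0 new. Total: 36.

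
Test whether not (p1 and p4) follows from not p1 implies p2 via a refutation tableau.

No

Initial set: {(not p1 implies p2); not not (p1 and p4)}.
not not (p1 and p4): α-rule — add p1, p4.
(not p1 implies p2): β-rule — branch into not not p1  //  p2.
  branch 1 (add not not p1):
    ○ open, literals {p1=1, p4=1}.
  branch 2 (add p2):
    ○ open, literals {p1=1, p2=1, p4=1}.
0 branches closed, 2 open.
An open branch gives a countermodel: p1=1, p4=1 (unmentioned atoms arbitrary); the premises hold there but the conclusion fails.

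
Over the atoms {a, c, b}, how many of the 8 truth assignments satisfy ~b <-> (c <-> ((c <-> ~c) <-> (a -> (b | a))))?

Initial set: {(~b <-> (c <-> ((c <-> ~c) <-> (a -> (b | a)))))}.
(~b <-> (c <-> ((c <-> ~c) <-> (a -> (b | a))))): β-rule — branch into ~b, (c <-> ((c <-> ~c) <-> (a -> (b | a))))  //  ~~b, ~(c <-> ((c <-> ~c) <-> (a -> (b | a)))).
  branch 1 (add ~b, (c <-> ((c <-> ~c) <-> (a -> (b | a))))):
    (c <-> ((c <-> ~c) <-> (a -> (b | a)))): β-rule — branch into c, ((c <-> ~c) <-> (a -> (b | a)))  //  ~c, ~((c <-> ~c) <-> (a -> (b | a))).
      branch 1.1 (add c, ((c <-> ~c) <-> (a -> (b | a)))):
        ((c <-> ~c) <-> (a -> (b | a))): β-rule — branch into (c <-> ~c), (a -> (b | a))  //  ~(c <-> ~c), ~(a -> (b | a)).
          branch 1.1.1 (add (c <-> ~c), (a -> (b | a))):
            (c <-> ~c): β-rule — branch into c, ~c  //  ~c, ~~c.
              branch 1.1.1.1 (add c, ~c):
                × closes — contains both c and ~c.
              branch 1.1.1.2 (add ~c, ~~c):
                × closes — contains both c and ~c.
          branch 1.1.2 (add ~(c <-> ~c), ~(a -> (b | a))):
            ~(a -> (b | a)): α-rule — add a, ~(b | a).
            ~(b | a): α-rule — add ~b, ~a.
            × closes — contains both a and ~a.
      branch 1.2 (add ~c, ~((c <-> ~c) <-> (a -> (b | a)))):
        ~((c <-> ~c) <-> (a -> (b | a))): β-rule — branch into (c <-> ~c), ~(a -> (b | a))  //  ~(c <-> ~c), (a -> (b | a)).
          branch 1.2.1 (add (c <-> ~c), ~(a -> (b | a))):
            ~(a -> (b | a)): α-rule — add a, ~(b | a).
            ~(b | a): α-rule — add ~b, ~a.
            × closes — contains both a and ~a.
          branch 1.2.2 (add ~(c <-> ~c), (a -> (b | a))):
            ~(c <-> ~c): β-rule — branch into c, ~~c  //  ~c, ~c.
              branch 1.2.2.1 (add c, ~~c):
                × closes — contains both c and ~c.
              branch 1.2.2.2 (add ~c, ~c):
                (a -> (b | a)): β-rule — branch into ~a  //  (b | a).
                  branch 1.2.2.2.1 (add ~a):
                    ○ open, literals {a=false, b=false, c=false}.
                  branch 1.2.2.2.2 (add (b | a)):
                    (b | a): β-rule — branch into b  //  a.
                      branch 1.2.2.2.2.1 (add b):
                        × closes — contains both b and ~b.
                      branch 1.2.2.2.2.2 (add a):
                        ○ open, literals {a=true, b=false, c=false}.
  branch 2 (add ~~b, ~(c <-> ((c <-> ~c) <-> (a -> (b | a))))):
    ~(c <-> ((c <-> ~c) <-> (a -> (b | a)))): β-rule — branch into c, ~((c <-> ~c) <-> (a -> (b | a)))  //  ~c, ((c <-> ~c) <-> (a -> (b | a))).
      branch 2.1 (add c, ~((c <-> ~c) <-> (a -> (b | a)))):
        ~((c <-> ~c) <-> (a -> (b | a))): β-rule — branch into (c <-> ~c), ~(a -> (b | a))  //  ~(c <-> ~c), (a -> (b | a)).
          branch 2.1.1 (add (c <-> ~c), ~(a -> (b | a))):
            ~(a -> (b | a)): α-rule — add a, ~(b | a).
            ~(b | a): α-rule — add ~b, ~a.
            × closes — contains both b and ~b.
          branch 2.1.2 (add ~(c <-> ~c), (a -> (b | a))):
            ~(c <-> ~c): β-rule — branch into c, ~~c  //  ~c, ~c.
              branch 2.1.2.1 (add c, ~~c):
                (a -> (b | a)): β-rule — branch into ~a  //  (b | a).
                  branch 2.1.2.1.1 (add ~a):
                    ○ open, literals {a=false, b=true, c=true}.
                  branch 2.1.2.1.2 (add (b | a)):
                    (b | a): β-rule — branch into b  //  a.
                      branch 2.1.2.1.2.1 (add b):
                        ○ open, literals {b=true, c=true}.
                      branch 2.1.2.1.2.2 (add a):
                        ○ open, literals {a=true, b=true, c=true}.
              branch 2.1.2.2 (add ~c, ~c):
                × closes — contains both c and ~c.
      branch 2.2 (add ~c, ((c <-> ~c) <-> (a -> (b | a)))):
        ((c <-> ~c) <-> (a -> (b | a))): β-rule — branch into (c <-> ~c), (a -> (b | a))  //  ~(c <-> ~c), ~(a -> (b | a)).
          branch 2.2.1 (add (c <-> ~c), (a -> (b | a))):
            (c <-> ~c): β-rule — branch into c, ~c  //  ~c, ~~c.
              branch 2.2.1.1 (add c, ~c):
                × closes — contains both c and ~c.
              branch 2.2.1.2 (add ~c, ~~c):
                × closes — contains both c and ~c.
          branch 2.2.2 (add ~(c <-> ~c), ~(a -> (b | a))):
            ~(a -> (b | a)): α-rule — add a, ~(b | a).
            ~(b | a): α-rule — add ~b, ~a.
            × closes — contains both b and ~b.
11 branches closed, 5 open.
Each open branch fixes some atoms; the unmentioned ones are free. Counting distinct full assignments: branch {a=false, b=false, c=false} (none free) contributes 1 new; branch {a=true, b=false, c=false} (none free) contributes 1 new; branch {a=false, b=true, c=true} (none free) contributes 1 new; branch {b=true, c=true} (a) contributes 1 new; branch {a=true, b=true, c=true} (none free) contributes 0 new. Total: 4.

4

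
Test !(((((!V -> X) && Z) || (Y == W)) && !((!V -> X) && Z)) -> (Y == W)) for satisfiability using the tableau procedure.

Initial set: {!(((((!V -> X) && Z) || (Y == W)) && !((!V -> X) && Z)) -> (Y == W))}.
!(((((!V -> X) && Z) || (Y == W)) && !((!V -> X) && Z)) -> (Y == W)): α-rule — add ((((!V -> X) && Z) || (Y == W)) && !((!V -> X) && Z)), !(Y == W).
((((!V -> X) && Z) || (Y == W)) && !((!V -> X) && Z)): α-rule — add (((!V -> X) && Z) || (Y == W)), !((!V -> X) && Z).
!(Y == W): β-rule — branch into Y, !W  //  !Y, W.
  branch 1 (add Y, !W):
    (((!V -> X) && Z) || (Y == W)): β-rule — branch into ((!V -> X) && Z)  //  (Y == W).
      branch 1.1 (add ((!V -> X) && Z)):
        ((!V -> X) && Z): α-rule — add (!V -> X), Z.
        !((!V -> X) && Z): β-rule — branch into !(!V -> X)  //  !Z.
          branch 1.1.1 (add !(!V -> X)):
            !(!V -> X): α-rule — add !V, !X.
            (!V -> X): β-rule — branch into !!V  //  X.
              branch 1.1.1.1 (add !!V):
                × closes — contains both V and !V.
              branch 1.1.1.2 (add X):
                × closes — contains both X and !X.
          branch 1.1.2 (add !Z):
            × closes — contains both Z and !Z.
      branch 1.2 (add (Y == W)):
        !((!V -> X) && Z): β-rule — branch into !(!V -> X)  //  !Z.
          branch 1.2.1 (add !(!V -> X)):
            !(!V -> X): α-rule — add !V, !X.
            (Y == W): β-rule — branch into Y, W  //  !Y, !W.
              branch 1.2.1.1 (add Y, W):
                × closes — contains both W and !W.
              branch 1.2.1.2 (add !Y, !W):
                × closes — contains both Y and !Y.
          branch 1.2.2 (add !Z):
            (Y == W): β-rule — branch into Y, W  //  !Y, !W.
              branch 1.2.2.1 (add Y, W):
                × closes — contains both W and !W.
              branch 1.2.2.2 (add !Y, !W):
                × closes — contains both Y and !Y.
  branch 2 (add !Y, W):
    (((!V -> X) && Z) || (Y == W)): β-rule — branch into ((!V -> X) && Z)  //  (Y == W).
      branch 2.1 (add ((!V -> X) && Z)):
        ((!V -> X) && Z): α-rule — add (!V -> X), Z.
        !((!V -> X) && Z): β-rule — branch into !(!V -> X)  //  !Z.
          branch 2.1.1 (add !(!V -> X)):
            !(!V -> X): α-rule — add !V, !X.
            (!V -> X): β-rule — branch into !!V  //  X.
              branch 2.1.1.1 (add !!V):
                × closes — contains both V and !V.
              branch 2.1.1.2 (add X):
                × closes — contains both X and !X.
          branch 2.1.2 (add !Z):
            × closes — contains both Z and !Z.
      branch 2.2 (add (Y == W)):
        !((!V -> X) && Z): β-rule — branch into !(!V -> X)  //  !Z.
          branch 2.2.1 (add !(!V -> X)):
            !(!V -> X): α-rule — add !V, !X.
            (Y == W): β-rule — branch into Y, W  //  !Y, !W.
              branch 2.2.1.1 (add Y, W):
                × closes — contains both Y and !Y.
              branch 2.2.1.2 (add !Y, !W):
                × closes — contains both W and !W.
          branch 2.2.2 (add !Z):
            (Y == W): β-rule — branch into Y, W  //  !Y, !W.
              branch 2.2.2.1 (add Y, W):
                × closes — contains both Y and !Y.
              branch 2.2.2.2 (add !Y, !W):
                × closes — contains both W and !W.
All 14 branches close.
Every branch closed; the formula is unsatisfiable.

Unsatisfiable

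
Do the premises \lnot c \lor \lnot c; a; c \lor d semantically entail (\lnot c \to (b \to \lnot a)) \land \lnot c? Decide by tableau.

Initial set: {T (\lnot c \lor \lnot c); T a; T (c \lor d); F ((\lnot c \to (b \to \lnot a)) \land \lnot c)}.
T (\lnot c \lor \lnot c): β-rule — branch into T \lnot c  //  T \lnot c.
  branch 1 (add T \lnot c):
    T (c \lor d): β-rule — branch into T c  //  T d.
      branch 1.1 (add T c):
        × closes — contains both c and \lnot c.
      branch 1.2 (add T d):
        F ((\lnot c \to (b \to \lnot a)) \land \lnot c): β-rule — branch into F (\lnot c \to (b \to \lnot a))  //  F \lnot c.
          branch 1.2.1 (add F (\lnot c \to (b \to \lnot a))):
            F (\lnot c \to (b \to \lnot a)): α-rule — add T \lnot c, F (b \to \lnot a).
            F (b \to \lnot a): α-rule — add T b, F \lnot a.
            ○ open, literals {a=T, b=T, c=F, d=T}.
          branch 1.2.2 (add F \lnot c):
            × closes — contains both c and \lnot c.
  branch 2 (add T \lnot c):
    T (c \lor d): β-rule — branch into T c  //  T d.
      branch 2.1 (add T c):
        × closes — contains both c and \lnot c.
      branch 2.2 (add T d):
        F ((\lnot c \to (b \to \lnot a)) \land \lnot c): β-rule — branch into F (\lnot c \to (b \to \lnot a))  //  F \lnot c.
          branch 2.2.1 (add F (\lnot c \to (b \to \lnot a))):
            F (\lnot c \to (b \to \lnot a)): α-rule — add T \lnot c, F (b \to \lnot a).
            F (b \to \lnot a): α-rule — add T b, F \lnot a.
            ○ open, literals {a=T, b=T, c=F, d=T}.
          branch 2.2.2 (add F \lnot c):
            × closes — contains both c and \lnot c.
4 branches closed, 2 open.
An open branch gives a countermodel: a=T, b=T, c=F, d=T (unmentioned atoms arbitrary); the premises hold there but the conclusion fails.

No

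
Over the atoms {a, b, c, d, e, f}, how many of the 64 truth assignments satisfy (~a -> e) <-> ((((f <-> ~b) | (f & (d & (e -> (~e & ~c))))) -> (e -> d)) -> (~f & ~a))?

Initial set: {((~a -> e) <-> ((((f <-> ~b) | (f & (d & (e -> (~e & ~c))))) -> (e -> d)) -> (~f & ~a)))}.
((~a -> e) <-> ((((f <-> ~b) | (f & (d & (e -> (~e & ~c))))) -> (e -> d)) -> (~f & ~a))): β-rule — branch into (~a -> e), ((((f <-> ~b) | (f & (d & (e -> (~e & ~c))))) -> (e -> d)) -> (~f & ~a))  //  ~(~a -> e), ~((((f <-> ~b) | (f & (d & (e -> (~e & ~c))))) -> (e -> d)) -> (~f & ~a)).
  branch 1 (add (~a -> e), ((((f <-> ~b) | (f & (d & (e -> (~e & ~c))))) -> (e -> d)) -> (~f & ~a))):
    (~a -> e): β-rule — branch into ~~a  //  e.
      branch 1.1 (add ~~a):
        ((((f <-> ~b) | (f & (d & (e -> (~e & ~c))))) -> (e -> d)) -> (~f & ~a)): β-rule — branch into ~(((f <-> ~b) | (f & (d & (e -> (~e & ~c))))) -> (e -> d))  //  (~f & ~a).
          branch 1.1.1 (add ~(((f <-> ~b) | (f & (d & (e -> (~e & ~c))))) -> (e -> d))):
            ~(((f <-> ~b) | (f & (d & (e -> (~e & ~c))))) -> (e -> d)): α-rule — add ((f <-> ~b) | (f & (d & (e -> (~e & ~c))))), ~(e -> d).
            ~(e -> d): α-rule — add e, ~d.
            ((f <-> ~b) | (f & (d & (e -> (~e & ~c))))): β-rule — branch into (f <-> ~b)  //  (f & (d & (e -> (~e & ~c)))).
              branch 1.1.1.1 (add (f <-> ~b)):
                (f <-> ~b): β-rule — branch into f, ~b  //  ~f, ~~b.
                  branch 1.1.1.1.1 (add f, ~b):
                    ○ open, literals {a=true, b=false, d=false, e=true, f=true}.
                  branch 1.1.1.1.2 (add ~f, ~~b):
                    ○ open, literals {a=true, b=true, d=false, e=true, f=false}.
              branch 1.1.1.2 (add (f & (d & (e -> (~e & ~c))))):
                (f & (d & (e -> (~e & ~c)))): α-rule — add f, (d & (e -> (~e & ~c))).
                (d & (e -> (~e & ~c))): α-rule — add d, (e -> (~e & ~c)).
                × closes — contains both d and ~d.
          branch 1.1.2 (add (~f & ~a)):
            (~f & ~a): α-rule — add ~f, ~a.
            × closes — contains both a and ~a.
      branch 1.2 (add e):
        ((((f <-> ~b) | (f & (d & (e -> (~e & ~c))))) -> (e -> d)) -> (~f & ~a)): β-rule — branch into ~(((f <-> ~b) | (f & (d & (e -> (~e & ~c))))) -> (e -> d))  //  (~f & ~a).
          branch 1.2.1 (add ~(((f <-> ~b) | (f & (d & (e -> (~e & ~c))))) -> (e -> d))):
            ~(((f <-> ~b) | (f & (d & (e -> (~e & ~c))))) -> (e -> d)): α-rule — add ((f <-> ~b) | (f & (d & (e -> (~e & ~c))))), ~(e -> d).
            ~(e -> d): α-rule — add e, ~d.
            ((f <-> ~b) | (f & (d & (e -> (~e & ~c))))): β-rule — branch into (f <-> ~b)  //  (f & (d & (e -> (~e & ~c)))).
              branch 1.2.1.1 (add (f <-> ~b)):
                (f <-> ~b): β-rule — branch into f, ~b  //  ~f, ~~b.
                  branch 1.2.1.1.1 (add f, ~b):
                    ○ open, literals {b=false, d=false, e=true, f=true}.
                  branch 1.2.1.1.2 (add ~f, ~~b):
                    ○ open, literals {b=true, d=false, e=true, f=false}.
              branch 1.2.1.2 (add (f & (d & (e -> (~e & ~c))))):
                (f & (d & (e -> (~e & ~c)))): α-rule — add f, (d & (e -> (~e & ~c))).
                (d & (e -> (~e & ~c))): α-rule — add d, (e -> (~e & ~c)).
                × closes — contains both d and ~d.
          branch 1.2.2 (add (~f & ~a)):
            (~f & ~a): α-rule — add ~f, ~a.
            ○ open, literals {a=false, e=true, f=false}.
  branch 2 (add ~(~a -> e), ~((((f <-> ~b) | (f & (d & (e -> (~e & ~c))))) -> (e -> d)) -> (~f & ~a))):
    ~(~a -> e): α-rule — add ~a, ~e.
    ~((((f <-> ~b) | (f & (d & (e -> (~e & ~c))))) -> (e -> d)) -> (~f & ~a)): α-rule — add (((f <-> ~b) | (f & (d & (e -> (~e & ~c))))) -> (e -> d)), ~(~f & ~a).
    (((f <-> ~b) | (f & (d & (e -> (~e & ~c))))) -> (e -> d)): β-rule — branch into ~((f <-> ~b) | (f & (d & (e -> (~e & ~c)))))  //  (e -> d).
      branch 2.1 (add ~((f <-> ~b) | (f & (d & (e -> (~e & ~c)))))):
        ~((f <-> ~b) | (f & (d & (e -> (~e & ~c))))): α-rule — add ~(f <-> ~b), ~(f & (d & (e -> (~e & ~c)))).
        ~(~f & ~a): β-rule — branch into ~~f  //  ~~a.
          branch 2.1.1 (add ~~f):
            ~(f <-> ~b): β-rule — branch into f, ~~b  //  ~f, ~b.
              branch 2.1.1.1 (add f, ~~b):
                ~(f & (d & (e -> (~e & ~c)))): β-rule — branch into ~f  //  ~(d & (e -> (~e & ~c))).
                  branch 2.1.1.1.1 (add ~f):
                    × closes — contains both f and ~f.
                  branch 2.1.1.1.2 (add ~(d & (e -> (~e & ~c)))):
                    ~(d & (e -> (~e & ~c))): β-rule — branch into ~d  //  ~(e -> (~e & ~c)).
                      branch 2.1.1.1.2.1 (add ~d):
                        ○ open, literals {a=false, b=true, d=false, e=false, f=true}.
                      branch 2.1.1.1.2.2 (add ~(e -> (~e & ~c))):
                        ~(e -> (~e & ~c)): α-rule — add e, ~(~e & ~c).
                        × closes — contains both e and ~e.
              branch 2.1.1.2 (add ~f, ~b):
                × closes — contains both f and ~f.
          branch 2.1.2 (add ~~a):
            × closes — contains both a and ~a.
      branch 2.2 (add (e -> d)):
        ~(~f & ~a): β-rule — branch into ~~f  //  ~~a.
          branch 2.2.1 (add ~~f):
            (e -> d): β-rule — branch into ~e  //  d.
              branch 2.2.1.1 (add ~e):
                ○ open, literals {a=false, e=false, f=true}.
              branch 2.2.1.2 (add d):
                ○ open, literals {a=false, d=true, e=false, f=true}.
          branch 2.2.2 (add ~~a):
            × closes — contains both a and ~a.
8 branches closed, 8 open.
Each open branch fixes some atoms; the unmentioned ones are free. Counting distinct full assignments: branch {a=true, b=false, d=false, e=true, f=true} (c) contributes 2 new; branch {a=true, b=true, d=false, e=true, f=false} (c) contributes 2 new; branch {b=false, d=false, e=true, f=true} (a, c) contributes 2 new; branch {b=true, d=false, e=true, f=false} (a, c) contributes 2 new; branch {a=false, e=true, f=false} (b, c, d) contributes 6 new; branch {a=false, b=true, d=false, e=false, f=true} (c) contributes 2 new; branch {a=false, e=false, f=true} (b, c, d) contributes 6 new; branch {a=false, d=true, e=false, f=true} (b, c) contributes 0 new. Total: 22.

22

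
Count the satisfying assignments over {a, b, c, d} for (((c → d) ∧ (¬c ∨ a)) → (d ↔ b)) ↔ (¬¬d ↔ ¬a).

Initial set: {((((c → d) ∧ (¬c ∨ a)) → (d ↔ b)) ↔ (¬¬d ↔ ¬a))}.
((((c → d) ∧ (¬c ∨ a)) → (d ↔ b)) ↔ (¬¬d ↔ ¬a)): β-rule — branch into (((c → d) ∧ (¬c ∨ a)) → (d ↔ b)), (¬¬d ↔ ¬a)  //  ¬(((c → d) ∧ (¬c ∨ a)) → (d ↔ b)), ¬(¬¬d ↔ ¬a).
  branch 1 (add (((c → d) ∧ (¬c ∨ a)) → (d ↔ b)), (¬¬d ↔ ¬a)):
    (((c → d) ∧ (¬c ∨ a)) → (d ↔ b)): β-rule — branch into ¬((c → d) ∧ (¬c ∨ a))  //  (d ↔ b).
      branch 1.1 (add ¬((c → d) ∧ (¬c ∨ a))):
        (¬¬d ↔ ¬a): β-rule — branch into ¬¬d, ¬a  //  ¬¬¬d, ¬¬a.
          branch 1.1.1 (add ¬¬d, ¬a):
            ¬¬d: drop double negation, giving d.
            ¬((c → d) ∧ (¬c ∨ a)): β-rule — branch into ¬(c → d)  //  ¬(¬c ∨ a).
              branch 1.1.1.1 (add ¬(c → d)):
                ¬(c → d): α-rule — add c, ¬d.
                × closes — contains both d and ¬d.
              branch 1.1.1.2 (add ¬(¬c ∨ a)):
                ¬(¬c ∨ a): α-rule — add ¬¬c, ¬a.
                ○ open, literals {a=0, c=1, d=1}.
          branch 1.1.2 (add ¬¬¬d, ¬¬a):
            ¬¬¬d: drop double negation, giving ¬d.
            ¬((c → d) ∧ (¬c ∨ a)): β-rule — branch into ¬(c → d)  //  ¬(¬c ∨ a).
              branch 1.1.2.1 (add ¬(c → d)):
                ¬(c → d): α-rule — add c, ¬d.
                ○ open, literals {a=1, c=1, d=0}.
              branch 1.1.2.2 (add ¬(¬c ∨ a)):
                ¬(¬c ∨ a): α-rule — add ¬¬c, ¬a.
                × closes — contains both a and ¬a.
      branch 1.2 (add (d ↔ b)):
        (¬¬d ↔ ¬a): β-rule — branch into ¬¬d, ¬a  //  ¬¬¬d, ¬¬a.
          branch 1.2.1 (add ¬¬d, ¬a):
            ¬¬d: drop double negation, giving d.
            (d ↔ b): β-rule — branch into d, b  //  ¬d, ¬b.
              branch 1.2.1.1 (add d, b):
                ○ open, literals {a=0, b=1, d=1}.
              branch 1.2.1.2 (add ¬d, ¬b):
                × closes — contains both d and ¬d.
          branch 1.2.2 (add ¬¬¬d, ¬¬a):
            ¬¬¬d: drop double negation, giving ¬d.
            (d ↔ b): β-rule — branch into d, b  //  ¬d, ¬b.
              branch 1.2.2.1 (add d, b):
                × closes — contains both d and ¬d.
              branch 1.2.2.2 (add ¬d, ¬b):
                ○ open, literals {a=1, b=0, d=0}.
  branch 2 (add ¬(((c → d) ∧ (¬c ∨ a)) → (d ↔ b)), ¬(¬¬d ↔ ¬a)):
    ¬(((c → d) ∧ (¬c ∨ a)) → (d ↔ b)): α-rule — add ((c → d) ∧ (¬c ∨ a)), ¬(d ↔ b).
    ((c → d) ∧ (¬c ∨ a)): α-rule — add (c → d), (¬c ∨ a).
    ¬(¬¬d ↔ ¬a): β-rule — branch into ¬¬d, ¬¬a  //  ¬¬¬d, ¬a.
      branch 2.1 (add ¬¬d, ¬¬a):
        ¬¬d: drop double negation, giving d.
        ¬(d ↔ b): β-rule — branch into d, ¬b  //  ¬d, b.
          branch 2.1.1 (add d, ¬b):
            (c → d): β-rule — branch into ¬c  //  d.
              branch 2.1.1.1 (add ¬c):
                (¬c ∨ a): β-rule — branch into ¬c  //  a.
                  branch 2.1.1.1.1 (add ¬c):
                    ○ open, literals {a=1, b=0, c=0, d=1}.
                  branch 2.1.1.1.2 (add a):
                    ○ open, literals {a=1, b=0, c=0, d=1}.
              branch 2.1.1.2 (add d):
                (¬c ∨ a): β-rule — branch into ¬c  //  a.
                  branch 2.1.1.2.1 (add ¬c):
                    ○ open, literals {a=1, b=0, c=0, d=1}.
                  branch 2.1.1.2.2 (add a):
                    ○ open, literals {a=1, b=0, d=1}.
          branch 2.1.2 (add ¬d, b):
            × closes — contains both d and ¬d.
      branch 2.2 (add ¬¬¬d, ¬a):
        ¬¬¬d: drop double negation, giving ¬d.
        ¬(d ↔ b): β-rule — branch into d, ¬b  //  ¬d, b.
          branch 2.2.1 (add d, ¬b):
            × closes — contains both d and ¬d.
          branch 2.2.2 (add ¬d, b):
            (c → d): β-rule — branch into ¬c  //  d.
              branch 2.2.2.1 (add ¬c):
                (¬c ∨ a): β-rule — branch into ¬c  //  a.
                  branch 2.2.2.1.1 (add ¬c):
                    ○ open, literals {a=0, b=1, c=0, d=0}.
                  branch 2.2.2.1.2 (add a):
                    × closes — contains both a and ¬a.
              branch 2.2.2.2 (add d):
                × closes — contains both d and ¬d.
8 branches closed, 9 open.
Each open branch fixes some atoms; the unmentioned ones are free. Counting distinct full assignments: branch {a=0, c=1, d=1} (b) contributes 2 new; branch {a=1, c=1, d=0} (b) contributes 2 new; branch {a=0, b=1, d=1} (c) contributes 1 new; branch {a=1, b=0, d=0} (c) contributes 1 new; branch {a=1, b=0, c=0, d=1} (none free) contributes 1 new; branch {a=1, b=0, c=0, d=1} (none free) contributes 0 new; branch {a=1, b=0, c=0, d=1} (none free) contributes 0 new; branch {a=1, b=0, d=1} (c) contributes 1 new; branch {a=0, b=1, c=0, d=0} (none free) contributes 1 new. Total: 9.

9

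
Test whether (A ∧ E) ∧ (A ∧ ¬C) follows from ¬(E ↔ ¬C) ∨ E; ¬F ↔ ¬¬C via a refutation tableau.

Initial set: {(¬(E ↔ ¬C) ∨ E); (¬F ↔ ¬¬C); ¬((A ∧ E) ∧ (A ∧ ¬C))}.
(¬(E ↔ ¬C) ∨ E): β-rule — branch into ¬(E ↔ ¬C)  //  E.
  branch 1 (add ¬(E ↔ ¬C)):
    (¬F ↔ ¬¬C): β-rule — branch into ¬F, ¬¬C  //  ¬¬F, ¬¬¬C.
      branch 1.1 (add ¬F, ¬¬C):
        ¬¬C: drop double negation, giving C.
        ¬((A ∧ E) ∧ (A ∧ ¬C)): β-rule — branch into ¬(A ∧ E)  //  ¬(A ∧ ¬C).
          branch 1.1.1 (add ¬(A ∧ E)):
            ¬(E ↔ ¬C): β-rule — branch into E, ¬¬C  //  ¬E, ¬C.
              branch 1.1.1.1 (add E, ¬¬C):
                ¬(A ∧ E): β-rule — branch into ¬A  //  ¬E.
                  branch 1.1.1.1.1 (add ¬A):
                    ○ open, literals {A=false, C=true, E=true, F=false}.
                  branch 1.1.1.1.2 (add ¬E):
                    × closes — contains both E and ¬E.
              branch 1.1.1.2 (add ¬E, ¬C):
                × closes — contains both C and ¬C.
          branch 1.1.2 (add ¬(A ∧ ¬C)):
            ¬(E ↔ ¬C): β-rule — branch into E, ¬¬C  //  ¬E, ¬C.
              branch 1.1.2.1 (add E, ¬¬C):
                ¬(A ∧ ¬C): β-rule — branch into ¬A  //  ¬¬C.
                  branch 1.1.2.1.1 (add ¬A):
                    ○ open, literals {A=false, C=true, E=true, F=false}.
                  branch 1.1.2.1.2 (add ¬¬C):
                    ○ open, literals {C=true, E=true, F=false}.
              branch 1.1.2.2 (add ¬E, ¬C):
                × closes — contains both C and ¬C.
      branch 1.2 (add ¬¬F, ¬¬¬C):
        ¬¬¬C: drop double negation, giving ¬C.
        ¬((A ∧ E) ∧ (A ∧ ¬C)): β-rule — branch into ¬(A ∧ E)  //  ¬(A ∧ ¬C).
          branch 1.2.1 (add ¬(A ∧ E)):
            ¬(E ↔ ¬C): β-rule — branch into E, ¬¬C  //  ¬E, ¬C.
              branch 1.2.1.1 (add E, ¬¬C):
                × closes — contains both C and ¬C.
              branch 1.2.1.2 (add ¬E, ¬C):
                ¬(A ∧ E): β-rule — branch into ¬A  //  ¬E.
                  branch 1.2.1.2.1 (add ¬A):
                    ○ open, literals {A=false, C=false, E=false, F=true}.
                  branch 1.2.1.2.2 (add ¬E):
                    ○ open, literals {C=false, E=false, F=true}.
          branch 1.2.2 (add ¬(A ∧ ¬C)):
            ¬(E ↔ ¬C): β-rule — branch into E, ¬¬C  //  ¬E, ¬C.
              branch 1.2.2.1 (add E, ¬¬C):
                × closes — contains both C and ¬C.
              branch 1.2.2.2 (add ¬E, ¬C):
                ¬(A ∧ ¬C): β-rule — branch into ¬A  //  ¬¬C.
                  branch 1.2.2.2.1 (add ¬A):
                    ○ open, literals {A=false, C=false, E=false, F=true}.
                  branch 1.2.2.2.2 (add ¬¬C):
                    × closes — contains both C and ¬C.
  branch 2 (add E):
    (¬F ↔ ¬¬C): β-rule — branch into ¬F, ¬¬C  //  ¬¬F, ¬¬¬C.
      branch 2.1 (add ¬F, ¬¬C):
        ¬¬C: drop double negation, giving C.
        ¬((A ∧ E) ∧ (A ∧ ¬C)): β-rule — branch into ¬(A ∧ E)  //  ¬(A ∧ ¬C).
          branch 2.1.1 (add ¬(A ∧ E)):
            ¬(A ∧ E): β-rule — branch into ¬A  //  ¬E.
              branch 2.1.1.1 (add ¬A):
                ○ open, literals {A=false, C=true, E=true, F=false}.
              branch 2.1.1.2 (add ¬E):
                × closes — contains both E and ¬E.
          branch 2.1.2 (add ¬(A ∧ ¬C)):
            ¬(A ∧ ¬C): β-rule — branch into ¬A  //  ¬¬C.
              branch 2.1.2.1 (add ¬A):
                ○ open, literals {A=false, C=true, E=true, F=false}.
              branch 2.1.2.2 (add ¬¬C):
                ○ open, literals {C=true, E=true, F=false}.
      branch 2.2 (add ¬¬F, ¬¬¬C):
        ¬¬¬C: drop double negation, giving ¬C.
        ¬((A ∧ E) ∧ (A ∧ ¬C)): β-rule — branch into ¬(A ∧ E)  //  ¬(A ∧ ¬C).
          branch 2.2.1 (add ¬(A ∧ E)):
            ¬(A ∧ E): β-rule — branch into ¬A  //  ¬E.
              branch 2.2.1.1 (add ¬A):
                ○ open, literals {A=false, C=false, E=true, F=true}.
              branch 2.2.1.2 (add ¬E):
                × closes — contains both E and ¬E.
          branch 2.2.2 (add ¬(A ∧ ¬C)):
            ¬(A ∧ ¬C): β-rule — branch into ¬A  //  ¬¬C.
              branch 2.2.2.1 (add ¬A):
                ○ open, literals {A=false, C=false, E=true, F=true}.
              branch 2.2.2.2 (add ¬¬C):
                × closes — contains both C and ¬C.
9 branches closed, 11 open.
An open branch gives a countermodel: A=false, C=true, E=true, F=false (unmentioned atoms arbitrary); the premises hold there but the conclusion fails.

No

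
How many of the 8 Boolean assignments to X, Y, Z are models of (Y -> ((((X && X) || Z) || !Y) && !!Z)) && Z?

4

Initial set: {((Y -> ((((X && X) || Z) || !Y) && !!Z)) && Z)}.
((Y -> ((((X && X) || Z) || !Y) && !!Z)) && Z): α-rule — add (Y -> ((((X && X) || Z) || !Y) && !!Z)), Z.
(Y -> ((((X && X) || Z) || !Y) && !!Z)): β-rule — branch into !Y  //  ((((X && X) || Z) || !Y) && !!Z).
  branch 1 (add !Y):
    ○ open, literals {Y=false, Z=true}.
  branch 2 (add ((((X && X) || Z) || !Y) && !!Z)):
    ((((X && X) || Z) || !Y) && !!Z): α-rule — add (((X && X) || Z) || !Y), !!Z.
    !!Z: drop double negation, giving Z.
    (((X && X) || Z) || !Y): β-rule — branch into ((X && X) || Z)  //  !Y.
      branch 2.1 (add ((X && X) || Z)):
        ((X && X) || Z): β-rule — branch into (X && X)  //  Z.
          branch 2.1.1 (add (X && X)):
            (X && X): α-rule — add X, X.
            ○ open, literals {X=true, Z=true}.
          branch 2.1.2 (add Z):
            ○ open, literals {Z=true}.
      branch 2.2 (add !Y):
        ○ open, literals {Y=false, Z=true}.
0 branches closed, 4 open.
Each open branch fixes some atoms; the unmentioned ones are free. Counting distinct full assignments: branch {Y=false, Z=true} (X) contributes 2 new; branch {X=true, Z=true} (Y) contributes 1 new; branch {Z=true} (X, Y) contributes 1 new; branch {Y=false, Z=true} (X) contributes 0 new. Total: 4.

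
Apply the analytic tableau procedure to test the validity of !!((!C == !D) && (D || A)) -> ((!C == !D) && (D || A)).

Valid

Assume the negation and expand:
Initial set: {!(!!((!C == !D) && (D || A)) -> ((!C == !D) && (D || A)))}.
!(!!((!C == !D) && (D || A)) -> ((!C == !D) && (D || A))): α-rule — add !!((!C == !D) && (D || A)), !((!C == !D) && (D || A)).
!!((!C == !D) && (D || A)): drop double negation, giving ((!C == !D) && (D || A)).
((!C == !D) && (D || A)): α-rule — add (!C == !D), (D || A).
!((!C == !D) && (D || A)): β-rule — branch into !(!C == !D)  //  !(D || A).
  branch 1 (add !(!C == !D)):
    (!C == !D): β-rule — branch into !C, !D  //  !!C, !!D.
      branch 1.1 (add !C, !D):
        (D || A): β-rule — branch into D  //  A.
          branch 1.1.1 (add D):
            × closes — contains both D and !D.
          branch 1.1.2 (add A):
            !(!C == !D): β-rule — branch into !C, !!D  //  !!C, !D.
              branch 1.1.2.1 (add !C, !!D):
                × closes — contains both D and !D.
              branch 1.1.2.2 (add !!C, !D):
                × closes — contains both C and !C.
      branch 1.2 (add !!C, !!D):
        (D || A): β-rule — branch into D  //  A.
          branch 1.2.1 (add D):
            !(!C == !D): β-rule — branch into !C, !!D  //  !!C, !D.
              branch 1.2.1.1 (add !C, !!D):
                × closes — contains both C and !C.
              branch 1.2.1.2 (add !!C, !D):
                × closes — contains both D and !D.
          branch 1.2.2 (add A):
            !(!C == !D): β-rule — branch into !C, !!D  //  !!C, !D.
              branch 1.2.2.1 (add !C, !!D):
                × closes — contains both C and !C.
              branch 1.2.2.2 (add !!C, !D):
                × closes — contains both D and !D.
  branch 2 (add !(D || A)):
    !(D || A): α-rule — add !D, !A.
    (!C == !D): β-rule — branch into !C, !D  //  !!C, !!D.
      branch 2.1 (add !C, !D):
        (D || A): β-rule — branch into D  //  A.
          branch 2.1.1 (add D):
            × closes — contains both D and !D.
          branch 2.1.2 (add A):
            × closes — contains both A and !A.
      branch 2.2 (add !!C, !!D):
        × closes — contains both D and !D.
All 10 branches close.
Every branch closed, so the negation is unsatisfiable and the formula is valid.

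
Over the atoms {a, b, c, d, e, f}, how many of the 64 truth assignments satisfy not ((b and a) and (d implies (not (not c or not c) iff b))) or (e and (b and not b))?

Initial set: {T (not ((b and a) and (d implies (not (not c or not c) iff b))) or (e and (b and not b)))}.
T (not ((b and a) and (d implies (not (not c or not c) iff b))) or (e and (b and not b))): β-rule — branch into T not ((b and a) and (d implies (not (not c or not c) iff b)))  //  T (e and (b and not b)).
  branch 1 (add T not ((b and a) and (d implies (not (not c or not c) iff b)))):
    T not ((b and a) and (d implies (not (not c or not c) iff b))): β-rule — branch into F (b and a)  //  F (d implies (not (not c or not c) iff b)).
      branch 1.1 (add F (b and a)):
        F (b and a): β-rule — branch into F b  //  F a.
          branch 1.1.1 (add F b):
            ○ open, literals {b=false}.
          branch 1.1.2 (add F a):
            ○ open, literals {a=false}.
      branch 1.2 (add F (d implies (not (not c or not c) iff b))):
        F (d implies (not (not c or not c) iff b)): α-rule — add T d, F (not (not c or not c) iff b).
        F (not (not c or not c) iff b): β-rule — branch into T not (not c or not c), F b  //  F not (not c or not c), T b.
          branch 1.2.1 (add T not (not c or not c), F b):
            T not (not c or not c): α-rule — add F not c, F not c.
            ○ open, literals {b=false, c=true, d=true}.
          branch 1.2.2 (add F not (not c or not c), T b):
            F not (not c or not c): β-rule — branch into T not c  //  T not c.
              branch 1.2.2.1 (add T not c):
                ○ open, literals {b=true, c=false, d=true}.
              branch 1.2.2.2 (add T not c):
                ○ open, literals {b=true, c=false, d=true}.
  branch 2 (add T (e and (b and not b))):
    T (e and (b and not b)): α-rule — add T e, T (b and not b).
    T (b and not b): α-rule — add T b, T not b.
    × closes — contains both b and not b.
1 branch closed, 5 open.
Each open branch fixes some atoms; the unmentioned ones are free. Counting distinct full assignments: branch {b=false} (a, c, d, e, f) contributes 32 new; branch {a=false} (b, c, d, e, f) contributes 16 new; branch {b=false, c=true, d=true} (a, e, f) contributes 0 new; branch {b=true, c=false, d=true} (a, e, f) contributes 4 new; branch {b=true, c=false, d=true} (a, e, f) contributes 0 new. Total: 52.

52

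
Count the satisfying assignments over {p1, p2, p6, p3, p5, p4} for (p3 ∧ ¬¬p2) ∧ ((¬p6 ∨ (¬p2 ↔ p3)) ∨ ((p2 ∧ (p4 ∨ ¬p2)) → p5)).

14

Initial set: {T ((p3 ∧ ¬¬p2) ∧ ((¬p6 ∨ (¬p2 ↔ p3)) ∨ ((p2 ∧ (p4 ∨ ¬p2)) → p5)))}.
T ((p3 ∧ ¬¬p2) ∧ ((¬p6 ∨ (¬p2 ↔ p3)) ∨ ((p2 ∧ (p4 ∨ ¬p2)) → p5))): α-rule — add T (p3 ∧ ¬¬p2), T ((¬p6 ∨ (¬p2 ↔ p3)) ∨ ((p2 ∧ (p4 ∨ ¬p2)) → p5)).
T (p3 ∧ ¬¬p2): α-rule — add T p3, T ¬¬p2.
T ¬¬p2: drop double negation, giving T p2.
T ((¬p6 ∨ (¬p2 ↔ p3)) ∨ ((p2 ∧ (p4 ∨ ¬p2)) → p5)): β-rule — branch into T (¬p6 ∨ (¬p2 ↔ p3))  //  T ((p2 ∧ (p4 ∨ ¬p2)) → p5).
  branch 1 (add T (¬p6 ∨ (¬p2 ↔ p3))):
    T (¬p6 ∨ (¬p2 ↔ p3)): β-rule — branch into T ¬p6  //  T (¬p2 ↔ p3).
      branch 1.1 (add T ¬p6):
        ○ open, literals {p2=true, p3=true, p6=false}.
      branch 1.2 (add T (¬p2 ↔ p3)):
        T (¬p2 ↔ p3): β-rule — branch into T ¬p2, T p3  //  F ¬p2, F p3.
          branch 1.2.1 (add T ¬p2, T p3):
            × closes — contains both p2 and ¬p2.
          branch 1.2.2 (add F ¬p2, F p3):
            × closes — contains both p3 and ¬p3.
  branch 2 (add T ((p2 ∧ (p4 ∨ ¬p2)) → p5)):
    T ((p2 ∧ (p4 ∨ ¬p2)) → p5): β-rule — branch into F (p2 ∧ (p4 ∨ ¬p2))  //  T p5.
      branch 2.1 (add F (p2 ∧ (p4 ∨ ¬p2))):
        F (p2 ∧ (p4 ∨ ¬p2)): β-rule — branch into F p2  //  F (p4 ∨ ¬p2).
          branch 2.1.1 (add F p2):
            × closes — contains both p2 and ¬p2.
          branch 2.1.2 (add F (p4 ∨ ¬p2)):
            F (p4 ∨ ¬p2): α-rule — add F p4, F ¬p2.
            ○ open, literals {p2=true, p3=true, p4=false}.
      branch 2.2 (add T p5):
        ○ open, literals {p2=true, p3=true, p5=true}.
3 branches closed, 3 open.
Each open branch fixes some atoms; the unmentioned ones are free. Counting distinct full assignments: branch {p2=true, p3=true, p6=false} (p1, p5, p4) contributes 8 new; branch {p2=true, p3=true, p4=false} (p1, p6, p5) contributes 4 new; branch {p2=true, p3=true, p5=true} (p1, p6, p4) contributes 2 new. Total: 14.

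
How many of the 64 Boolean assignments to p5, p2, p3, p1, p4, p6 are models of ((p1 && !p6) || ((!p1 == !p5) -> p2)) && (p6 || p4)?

Initial set: {(((p1 && !p6) || ((!p1 == !p5) -> p2)) && (p6 || p4))}.
(((p1 && !p6) || ((!p1 == !p5) -> p2)) && (p6 || p4)): α-rule — add ((p1 && !p6) || ((!p1 == !p5) -> p2)), (p6 || p4).
((p1 && !p6) || ((!p1 == !p5) -> p2)): β-rule — branch into (p1 && !p6)  //  ((!p1 == !p5) -> p2).
  branch 1 (add (p1 && !p6)):
    (p1 && !p6): α-rule — add p1, !p6.
    (p6 || p4): β-rule — branch into p6  //  p4.
      branch 1.1 (add p6):
        × closes — contains both p6 and !p6.
      branch 1.2 (add p4):
        ○ open, literals {p1=T, p4=T, p6=F}.
  branch 2 (add ((!p1 == !p5) -> p2)):
    (p6 || p4): β-rule — branch into p6  //  p4.
      branch 2.1 (add p6):
        ((!p1 == !p5) -> p2): β-rule — branch into !(!p1 == !p5)  //  p2.
          branch 2.1.1 (add !(!p1 == !p5)):
            !(!p1 == !p5): β-rule — branch into !p1, !!p5  //  !!p1, !p5.
              branch 2.1.1.1 (add !p1, !!p5):
                ○ open, literals {p1=F, p5=T, p6=T}.
              branch 2.1.1.2 (add !!p1, !p5):
                ○ open, literals {p1=T, p5=F, p6=T}.
          branch 2.1.2 (add p2):
            ○ open, literals {p2=T, p6=T}.
      branch 2.2 (add p4):
        ((!p1 == !p5) -> p2): β-rule — branch into !(!p1 == !p5)  //  p2.
          branch 2.2.1 (add !(!p1 == !p5)):
            !(!p1 == !p5): β-rule — branch into !p1, !!p5  //  !!p1, !p5.
              branch 2.2.1.1 (add !p1, !!p5):
                ○ open, literals {p1=F, p4=T, p5=T}.
              branch 2.2.1.2 (add !!p1, !p5):
                ○ open, literals {p1=T, p4=T, p5=F}.
          branch 2.2.2 (add p2):
            ○ open, literals {p2=T, p4=T}.
1 branch closed, 7 open.
Each open branch fixes some atoms; the unmentioned ones are free. Counting distinct full assignments: branch {p1=T, p4=T, p6=F} (p5, p2, p3) contributes 8 new; branch {p1=F, p5=T, p6=T} (p2, p3, p4) contributes 8 new; branch {p1=T, p5=F, p6=T} (p2, p3, p4) contributes 8 new; branch {p2=T, p6=T} (p5, p3, p1, p4) contributes 8 new; branch {p1=F, p4=T, p5=T} (p2, p3, p6) contributes 4 new; branch {p1=T, p4=T, p5=F} (p2, p3, p6) contributes 0 new; branch {p2=T, p4=T} (p5, p3, p1, p6) contributes 2 new. Total: 38.

38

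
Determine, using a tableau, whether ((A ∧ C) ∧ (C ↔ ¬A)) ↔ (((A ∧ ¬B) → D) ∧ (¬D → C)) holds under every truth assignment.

Not valid

Assume the negation and expand:
Initial set: {¬(((A ∧ C) ∧ (C ↔ ¬A)) ↔ (((A ∧ ¬B) → D) ∧ (¬D → C)))}.
¬(((A ∧ C) ∧ (C ↔ ¬A)) ↔ (((A ∧ ¬B) → D) ∧ (¬D → C))): β-rule — branch into ((A ∧ C) ∧ (C ↔ ¬A)), ¬(((A ∧ ¬B) → D) ∧ (¬D → C))  //  ¬((A ∧ C) ∧ (C ↔ ¬A)), (((A ∧ ¬B) → D) ∧ (¬D → C)).
  branch 1 (add ((A ∧ C) ∧ (C ↔ ¬A)), ¬(((A ∧ ¬B) → D) ∧ (¬D → C))):
    ((A ∧ C) ∧ (C ↔ ¬A)): α-rule — add (A ∧ C), (C ↔ ¬A).
    (A ∧ C): α-rule — add A, C.
    ¬(((A ∧ ¬B) → D) ∧ (¬D → C)): β-rule — branch into ¬((A ∧ ¬B) → D)  //  ¬(¬D → C).
      branch 1.1 (add ¬((A ∧ ¬B) → D)):
        ¬((A ∧ ¬B) → D): α-rule — add (A ∧ ¬B), ¬D.
        (A ∧ ¬B): α-rule — add A, ¬B.
        (C ↔ ¬A): β-rule — branch into C, ¬A  //  ¬C, ¬¬A.
          branch 1.1.1 (add C, ¬A):
            × closes — contains both A and ¬A.
          branch 1.1.2 (add ¬C, ¬¬A):
            × closes — contains both C and ¬C.
      branch 1.2 (add ¬(¬D → C)):
        ¬(¬D → C): α-rule — add ¬D, ¬C.
        × closes — contains both C and ¬C.
  branch 2 (add ¬((A ∧ C) ∧ (C ↔ ¬A)), (((A ∧ ¬B) → D) ∧ (¬D → C))):
    (((A ∧ ¬B) → D) ∧ (¬D → C)): α-rule — add ((A ∧ ¬B) → D), (¬D → C).
    ¬((A ∧ C) ∧ (C ↔ ¬A)): β-rule — branch into ¬(A ∧ C)  //  ¬(C ↔ ¬A).
      branch 2.1 (add ¬(A ∧ C)):
        ((A ∧ ¬B) → D): β-rule — branch into ¬(A ∧ ¬B)  //  D.
          branch 2.1.1 (add ¬(A ∧ ¬B)):
            (¬D → C): β-rule — branch into ¬¬D  //  C.
              branch 2.1.1.1 (add ¬¬D):
                ¬(A ∧ C): β-rule — branch into ¬A  //  ¬C.
                  branch 2.1.1.1.1 (add ¬A):
                    ¬(A ∧ ¬B): β-rule — branch into ¬A  //  ¬¬B.
                      branch 2.1.1.1.1.1 (add ¬A):
                        ○ open, literals {A=F, D=T}.
                      branch 2.1.1.1.1.2 (add ¬¬B):
                        ○ open, literals {A=F, B=T, D=T}.
                  branch 2.1.1.1.2 (add ¬C):
                    ¬(A ∧ ¬B): β-rule — branch into ¬A  //  ¬¬B.
                      branch 2.1.1.1.2.1 (add ¬A):
                        ○ open, literals {A=F, C=F, D=T}.
                      branch 2.1.1.1.2.2 (add ¬¬B):
                        ○ open, literals {B=T, C=F, D=T}.
              branch 2.1.1.2 (add C):
                ¬(A ∧ C): β-rule — branch into ¬A  //  ¬C.
                  branch 2.1.1.2.1 (add ¬A):
                    ¬(A ∧ ¬B): β-rule — branch into ¬A  //  ¬¬B.
                      branch 2.1.1.2.1.1 (add ¬A):
                        ○ open, literals {A=F, C=T}.
                      branch 2.1.1.2.1.2 (add ¬¬B):
                        ○ open, literals {A=F, B=T, C=T}.
                  branch 2.1.1.2.2 (add ¬C):
                    × closes — contains both C and ¬C.
          branch 2.1.2 (add D):
            (¬D → C): β-rule — branch into ¬¬D  //  C.
              branch 2.1.2.1 (add ¬¬D):
                ¬(A ∧ C): β-rule — branch into ¬A  //  ¬C.
                  branch 2.1.2.1.1 (add ¬A):
                    ○ open, literals {A=F, D=T}.
                  branch 2.1.2.1.2 (add ¬C):
                    ○ open, literals {C=F, D=T}.
              branch 2.1.2.2 (add C):
                ¬(A ∧ C): β-rule — branch into ¬A  //  ¬C.
                  branch 2.1.2.2.1 (add ¬A):
                    ○ open, literals {A=F, C=T, D=T}.
                  branch 2.1.2.2.2 (add ¬C):
                    × closes — contains both C and ¬C.
      branch 2.2 (add ¬(C ↔ ¬A)):
        ((A ∧ ¬B) → D): β-rule — branch into ¬(A ∧ ¬B)  //  D.
          branch 2.2.1 (add ¬(A ∧ ¬B)):
            (¬D → C): β-rule — branch into ¬¬D  //  C.
              branch 2.2.1.1 (add ¬¬D):
                ¬(C ↔ ¬A): β-rule — branch into C, ¬¬A  //  ¬C, ¬A.
                  branch 2.2.1.1.1 (add C, ¬¬A):
                    ¬(A ∧ ¬B): β-rule — branch into ¬A  //  ¬¬B.
                      branch 2.2.1.1.1.1 (add ¬A):
                        × closes — contains both A and ¬A.
                      branch 2.2.1.1.1.2 (add ¬¬B):
                        ○ open, literals {A=T, B=T, C=T, D=T}.
                  branch 2.2.1.1.2 (add ¬C, ¬A):
                    ¬(A ∧ ¬B): β-rule — branch into ¬A  //  ¬¬B.
                      branch 2.2.1.1.2.1 (add ¬A):
                        ○ open, literals {A=F, C=F, D=T}.
                      branch 2.2.1.1.2.2 (add ¬¬B):
                        ○ open, literals {A=F, B=T, C=F, D=T}.
              branch 2.2.1.2 (add C):
                ¬(C ↔ ¬A): β-rule — branch into C, ¬¬A  //  ¬C, ¬A.
                  branch 2.2.1.2.1 (add C, ¬¬A):
                    ¬(A ∧ ¬B): β-rule — branch into ¬A  //  ¬¬B.
                      branch 2.2.1.2.1.1 (add ¬A):
                        × closes — contains both A and ¬A.
                      branch 2.2.1.2.1.2 (add ¬¬B):
                        ○ open, literals {A=T, B=T, C=T}.
                  branch 2.2.1.2.2 (add ¬C, ¬A):
                    × closes — contains both C and ¬C.
          branch 2.2.2 (add D):
            (¬D → C): β-rule — branch into ¬¬D  //  C.
              branch 2.2.2.1 (add ¬¬D):
                ¬(C ↔ ¬A): β-rule — branch into C, ¬¬A  //  ¬C, ¬A.
                  branch 2.2.2.1.1 (add C, ¬¬A):
                    ○ open, literals {A=T, C=T, D=T}.
                  branch 2.2.2.1.2 (add ¬C, ¬A):
                    ○ open, literals {A=F, C=F, D=T}.
              branch 2.2.2.2 (add C):
                ¬(C ↔ ¬A): β-rule — branch into C, ¬¬A  //  ¬C, ¬A.
                  branch 2.2.2.2.1 (add C, ¬¬A):
                    ○ open, literals {A=T, C=T, D=T}.
                  branch 2.2.2.2.2 (add ¬C, ¬A):
                    × closes — contains both C and ¬C.
9 branches closed, 16 open.
An open branch gives a countermodel: A=F, D=T (unmentioned atoms arbitrary); under it the original formula is false.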